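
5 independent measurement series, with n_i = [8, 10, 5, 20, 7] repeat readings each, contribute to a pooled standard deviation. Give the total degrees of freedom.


nu = sum_i (n_i - 1)
nu = ((8 - 1) + (10 - 1) + (5 - 1) + (20 - 1) + (7 - 1))
nu = 7 + 9 + 4 + 19 + 6
nu = 45

45


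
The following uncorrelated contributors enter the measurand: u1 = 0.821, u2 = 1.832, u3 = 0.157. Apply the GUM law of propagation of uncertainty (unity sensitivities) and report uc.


uc = sqrt(0.821^2 + 1.832^2 + 0.157^2)
uc = sqrt(4.054914)
uc = 2.0137

2.0137


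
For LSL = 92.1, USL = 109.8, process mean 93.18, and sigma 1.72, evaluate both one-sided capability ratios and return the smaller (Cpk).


Cpu = (USL - mean) / (3*sigma) = (109.8 - 93.18) / (3*1.72) = 3.2209
Cpl = (mean - LSL) / (3*sigma) = (93.18 - 92.1) / (3*1.72) = 0.2093
Cpk = min(Cpu, Cpl) = 0.2093

0.2093


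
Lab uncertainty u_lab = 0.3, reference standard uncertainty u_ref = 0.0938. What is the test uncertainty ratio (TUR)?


TUR = u_lab / u_ref
= 0.3 / 0.0938
= 3.1983

3.1983


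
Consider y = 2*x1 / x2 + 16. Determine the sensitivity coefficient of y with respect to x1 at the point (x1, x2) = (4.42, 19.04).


y = 2*x1 / x2 + 16
dy/dx1 = 2/x2
Evaluate at x2 = 19.04: c1 = 2 / 19.04
c1 = 0.1050

0.1050


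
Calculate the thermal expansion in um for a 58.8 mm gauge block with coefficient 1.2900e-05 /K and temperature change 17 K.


dL = L * alpha * dT
= 58.8 * 1.2900e-05 * 17
= 0.0128948 mm
dL_um = 0.0128948 * 1000 = 12.8948 um

12.8948


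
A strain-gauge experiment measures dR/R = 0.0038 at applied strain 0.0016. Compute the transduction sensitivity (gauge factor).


GF = (dR/R) / epsilon
= 0.0038 / 0.0016
= 2.3750

2.3750


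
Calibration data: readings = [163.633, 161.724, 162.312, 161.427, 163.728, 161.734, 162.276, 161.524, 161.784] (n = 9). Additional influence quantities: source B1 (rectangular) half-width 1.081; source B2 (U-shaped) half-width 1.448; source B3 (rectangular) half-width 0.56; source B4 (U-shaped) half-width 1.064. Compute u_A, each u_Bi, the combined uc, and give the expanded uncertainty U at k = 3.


mean = (163.633 + 161.724 + 162.312 + 161.427 + 163.728 + 161.734 + 162.276 + 161.524 + 161.784) / 9 = 162.238
s = sqrt(sum((x - mean)^2)/(n-1)) = 0.87069584
u_A = s / sqrt(n) = 0.87069584 / sqrt(9) = 0.29023195
u_B1 = 1.081 / sqrt(3) = 0.62411564
u_B2 = 1.448 / sqrt(2) = 1.0238906
u_B3 = 0.56 / sqrt(3) = 0.32331615
u_B4 = 1.064 / sqrt(2) = 0.75236162
uc = sqrt(0.29023195^2 + 0.62411564^2 + 1.0238906^2 + 0.32331615^2 + 0.75236162^2) = 1.4807728
U = k * uc = 3 * 1.4807728
U = 4.4423

4.4423


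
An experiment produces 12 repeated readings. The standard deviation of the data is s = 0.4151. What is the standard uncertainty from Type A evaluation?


u_A = s / sqrt(n)
u_A = 0.4151 / sqrt(12)
u_A = 0.4151 / 3.4641016
u_A = 0.1198

0.1198


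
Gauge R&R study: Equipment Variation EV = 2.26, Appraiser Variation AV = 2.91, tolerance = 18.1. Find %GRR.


GRR = sqrt(EV^2 + AV^2) = sqrt(2.26^2 + 2.91^2) = 3.6845217
%GRR = GRR / tol * 100 = 3.6845217 / 18.1 * 100
%GRR = 20.3565

20.3565


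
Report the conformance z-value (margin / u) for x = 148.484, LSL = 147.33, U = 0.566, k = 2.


u = U / k = 0.566 / 2 = 0.283
margin = |LSL - x| = |147.33 - 148.484| = 1.154
z = margin / u = 1.154 / 0.283
z = 4.0777

4.0777


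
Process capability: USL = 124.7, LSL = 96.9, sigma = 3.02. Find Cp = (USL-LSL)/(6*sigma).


Cp = (USL - LSL) / (6 * sigma)
= (124.7 - 96.9) / (6 * 3.02)
= 27.8000 / 18.1200
= 1.5342

1.5342


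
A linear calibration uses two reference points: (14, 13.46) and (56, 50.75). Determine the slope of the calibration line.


slope = (y2 - y1) / (x2 - x1)
= (50.75 - 13.46) / (56 - 14)
= 37.2900 / 42
= 0.8879

0.8879


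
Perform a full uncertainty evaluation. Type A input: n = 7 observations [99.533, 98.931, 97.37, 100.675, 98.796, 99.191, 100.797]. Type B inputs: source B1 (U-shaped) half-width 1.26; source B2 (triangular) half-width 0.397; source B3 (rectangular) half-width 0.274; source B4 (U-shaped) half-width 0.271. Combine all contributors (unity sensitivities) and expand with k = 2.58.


mean = (99.533 + 98.931 + 97.37 + 100.675 + 98.796 + 99.191 + 100.797) / 7 = 99.32757143
s = sqrt(sum((x - mean)^2)/(n-1)) = 1.1766874
u_A = s / sqrt(n) = 1.1766874 / sqrt(7) = 0.44474603
u_B1 = 1.26 / sqrt(2) = 0.89095454
u_B2 = 0.397 / sqrt(6) = 0.16207457
u_B3 = 0.274 / sqrt(3) = 0.15819397
u_B4 = 0.271 / sqrt(2) = 0.19162594
uc = sqrt(0.44474603^2 + 0.89095454^2 + 0.16207457^2 + 0.15819397^2 + 0.19162594^2) = 1.0390443
U = k * uc = 2.58 * 1.0390443
U = 2.6807

2.6807


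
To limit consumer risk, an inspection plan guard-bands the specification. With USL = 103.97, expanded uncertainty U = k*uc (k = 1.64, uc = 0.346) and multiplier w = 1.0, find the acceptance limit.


U = k * uc = 1.64 * 0.346 = 0.56744
guard band g = w * U = 1.0 * 0.56744 = 0.56744
AL = USL - g = 103.97 - 0.56744
AL = 103.4026

103.4026


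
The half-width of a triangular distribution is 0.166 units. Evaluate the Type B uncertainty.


u_B = half_width / sqrt(6)
u_B = 0.166 / 2.4494897
u_B = 0.0678

0.0678


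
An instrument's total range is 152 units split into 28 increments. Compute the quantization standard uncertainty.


resolution = range / divisions
resolution = 152 / 28 = 5.4285714
u_res = resolution / (2*sqrt(3))
u_res = 5.4285714 / 3.4641016
u_res = 1.5671

1.5671


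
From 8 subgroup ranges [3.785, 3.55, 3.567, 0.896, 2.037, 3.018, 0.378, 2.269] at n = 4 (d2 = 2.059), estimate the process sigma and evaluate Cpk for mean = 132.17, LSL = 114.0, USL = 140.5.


R_bar = (3.785 + 3.55 + 3.567 + 0.896 + 2.037 + 3.018 + 0.378 + 2.269) / 8 = 2.4375
sigma = R_bar / d2 = 2.4375 / 2.059 = 1.1838271
Cp = (USL - LSL)/(6*sigma) = (140.5 - 114.0)/(6*1.1838271) = 3.7308
Cpu = (140.5 - 132.17)/(3*1.1838271) = 2.3455
Cpl = (132.17 - 114.0)/(3*1.1838271) = 5.1162
Cpk = min(Cpu, Cpl) = 2.3455

2.3455


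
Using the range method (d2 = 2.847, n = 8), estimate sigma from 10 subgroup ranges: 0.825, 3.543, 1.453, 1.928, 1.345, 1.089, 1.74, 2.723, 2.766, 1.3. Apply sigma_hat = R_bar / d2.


R_bar = (0.825 + 3.543 + 1.453 + 1.928 + 1.345 + 1.089 + 1.74 + 2.723 + 2.766 + 1.3) / 10
R_bar = 18.712 / 10 = 1.8712
sigma_hat = R_bar / d2 = 1.8712 / 2.847 = 0.6573

0.6573


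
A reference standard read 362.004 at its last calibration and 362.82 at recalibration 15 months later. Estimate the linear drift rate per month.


rate = (v2 - v1) / months
= (362.82 - 362.004) / 15
= 0.8160 / 15
= 0.0544

0.0544


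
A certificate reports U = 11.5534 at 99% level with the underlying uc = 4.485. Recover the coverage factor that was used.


k = U / uc
k = 11.5534 / 4.485
k = 2.576

2.576


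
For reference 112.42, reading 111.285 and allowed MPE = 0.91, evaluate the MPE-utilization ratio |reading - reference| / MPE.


e = indication - reference = 111.285 - 112.42 = -1.1350
|e| = 1.1350
ratio = |e| / MPE = 1.1350 / 0.91
ratio = 1.2473

1.2473


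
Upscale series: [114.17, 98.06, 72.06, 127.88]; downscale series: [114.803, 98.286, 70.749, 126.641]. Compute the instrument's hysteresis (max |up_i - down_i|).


|114.17 - 114.803| = 0.6330
|98.06 - 98.286| = 0.2260
|72.06 - 70.749| = 1.3110
|127.88 - 126.641| = 1.2390
hysteresis = max(diffs) = 1.3110

1.3110


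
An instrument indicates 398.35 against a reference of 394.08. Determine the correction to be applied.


Correction = standard - reading
= 394.08 - 398.35
= -4.2700

-4.2700


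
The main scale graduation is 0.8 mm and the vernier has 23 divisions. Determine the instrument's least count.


LC = MSD / n_div
= 0.8 / 23
= 0.0348

0.0348


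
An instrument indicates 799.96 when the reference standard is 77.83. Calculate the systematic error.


Systematic error = measured - true
= 799.96 - 77.83
= 722.1300

722.1300


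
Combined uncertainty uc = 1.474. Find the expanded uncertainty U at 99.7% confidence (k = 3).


U = k * uc
U = 3 * 1.474
U = 4.4220

4.4220


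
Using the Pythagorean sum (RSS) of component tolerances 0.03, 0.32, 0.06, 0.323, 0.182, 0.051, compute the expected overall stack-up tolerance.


RSS = sqrt(0.03^2 + 0.32^2 + 0.06^2 + 0.323^2 + 0.182^2 + 0.051^2)
= sqrt(0.246954)
= 0.4969

0.4969


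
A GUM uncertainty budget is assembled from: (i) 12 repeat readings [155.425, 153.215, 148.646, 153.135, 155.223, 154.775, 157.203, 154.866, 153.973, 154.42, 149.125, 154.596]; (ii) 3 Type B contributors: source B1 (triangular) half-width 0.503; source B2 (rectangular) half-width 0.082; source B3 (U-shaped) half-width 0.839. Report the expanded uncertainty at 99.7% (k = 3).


mean = (155.425 + 153.215 + 148.646 + 153.135 + 155.223 + 154.775 + 157.203 + 154.866 + 153.973 + 154.42 + 149.125 + 154.596) / 12 = 153.7168333
s = sqrt(sum((x - mean)^2)/(n-1)) = 2.495481
u_A = s / sqrt(n) = 2.495481 / sqrt(12) = 0.72038331
u_B1 = 0.503 / sqrt(6) = 0.20534889
u_B2 = 0.082 / sqrt(3) = 0.047342722
u_B3 = 0.839 / sqrt(2) = 0.59326259
uc = sqrt(0.72038331^2 + 0.20534889^2 + 0.047342722^2 + 0.59326259^2) = 0.95672468
U = k * uc = 3 * 0.95672468
U = 2.8702

2.8702


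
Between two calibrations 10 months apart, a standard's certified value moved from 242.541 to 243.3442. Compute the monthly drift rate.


rate = (v2 - v1) / months
= (243.3442 - 242.541) / 10
= 0.8032 / 10
= 0.0803

0.0803


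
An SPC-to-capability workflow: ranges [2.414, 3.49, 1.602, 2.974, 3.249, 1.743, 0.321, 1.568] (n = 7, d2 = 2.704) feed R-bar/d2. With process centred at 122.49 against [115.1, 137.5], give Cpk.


R_bar = (2.414 + 3.49 + 1.602 + 2.974 + 3.249 + 1.743 + 0.321 + 1.568) / 8 = 2.170125
sigma = R_bar / d2 = 2.170125 / 2.704 = 0.80256102
Cp = (USL - LSL)/(6*sigma) = (137.5 - 115.1)/(6*0.80256102) = 4.6518
Cpu = (137.5 - 122.49)/(3*0.80256102) = 6.2342
Cpl = (122.49 - 115.1)/(3*0.80256102) = 3.0693
Cpk = min(Cpu, Cpl) = 3.0693

3.0693


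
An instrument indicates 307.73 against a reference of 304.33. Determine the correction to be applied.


Correction = standard - reading
= 304.33 - 307.73
= -3.4000

-3.4000


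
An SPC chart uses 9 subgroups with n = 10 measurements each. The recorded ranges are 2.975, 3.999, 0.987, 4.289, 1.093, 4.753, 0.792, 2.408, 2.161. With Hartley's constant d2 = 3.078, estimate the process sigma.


R_bar = (2.975 + 3.999 + 0.987 + 4.289 + 1.093 + 4.753 + 0.792 + 2.408 + 2.161) / 9
R_bar = 23.457 / 9 = 2.6063333
sigma_hat = R_bar / d2 = 2.6063333 / 3.078 = 0.8468

0.8468


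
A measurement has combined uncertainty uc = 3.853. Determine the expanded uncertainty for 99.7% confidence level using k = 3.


U = k * uc
U = 3 * 3.853
U = 11.5590

11.5590


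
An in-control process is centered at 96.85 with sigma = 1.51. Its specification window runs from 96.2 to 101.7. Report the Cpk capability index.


Cpu = (USL - mean) / (3*sigma) = (101.7 - 96.85) / (3*1.51) = 1.0706
Cpl = (mean - LSL) / (3*sigma) = (96.85 - 96.2) / (3*1.51) = 0.1435
Cpk = min(Cpu, Cpl) = 0.1435

0.1435


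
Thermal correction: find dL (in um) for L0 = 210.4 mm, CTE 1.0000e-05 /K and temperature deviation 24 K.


dL = L * alpha * dT
= 210.4 * 1.0000e-05 * 24
= 0.0504960 mm
dL_um = 0.0504960 * 1000 = 50.4960 um

50.4960


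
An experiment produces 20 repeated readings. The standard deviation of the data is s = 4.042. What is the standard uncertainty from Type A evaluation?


u_A = s / sqrt(n)
u_A = 4.042 / sqrt(20)
u_A = 4.042 / 4.472136
u_A = 0.9038

0.9038


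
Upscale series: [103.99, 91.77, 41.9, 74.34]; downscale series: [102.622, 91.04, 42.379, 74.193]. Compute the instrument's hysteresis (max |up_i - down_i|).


|103.99 - 102.622| = 1.3680
|91.77 - 91.04| = 0.7300
|41.9 - 42.379| = 0.4790
|74.34 - 74.193| = 0.1470
hysteresis = max(diffs) = 1.3680

1.3680


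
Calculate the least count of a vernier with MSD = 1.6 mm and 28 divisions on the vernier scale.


LC = MSD / n_div
= 1.6 / 28
= 0.0571

0.0571


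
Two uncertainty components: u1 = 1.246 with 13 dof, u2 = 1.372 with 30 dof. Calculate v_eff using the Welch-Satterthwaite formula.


uc = sqrt(u1^2 + u2^2) = sqrt(1.246^2 + 1.372^2) = 1.8533483
v_eff = uc^4 / (u1^4/v1 + u2^4/v2)
= 1.8533483^4 / (1.246^4/13 + 1.372^4/30)
= 11.798537 / 0.30352047
v_eff = 38.8723

38.8723


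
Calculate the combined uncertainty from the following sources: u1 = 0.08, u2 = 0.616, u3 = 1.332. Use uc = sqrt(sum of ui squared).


uc = sqrt(0.08^2 + 0.616^2 + 1.332^2)
uc = sqrt(2.16008)
uc = 1.4697

1.4697


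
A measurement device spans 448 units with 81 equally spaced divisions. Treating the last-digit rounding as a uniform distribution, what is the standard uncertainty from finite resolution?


resolution = range / divisions
resolution = 448 / 81 = 5.5308642
u_res = resolution / (2*sqrt(3))
u_res = 5.5308642 / 3.4641016
u_res = 1.5966

1.5966


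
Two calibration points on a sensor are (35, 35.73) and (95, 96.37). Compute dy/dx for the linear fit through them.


slope = (y2 - y1) / (x2 - x1)
= (96.37 - 35.73) / (95 - 35)
= 60.6400 / 60
= 1.0107

1.0107


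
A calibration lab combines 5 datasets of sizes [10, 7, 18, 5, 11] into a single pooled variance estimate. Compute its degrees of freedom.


nu = sum_i (n_i - 1)
nu = ((10 - 1) + (7 - 1) + (18 - 1) + (5 - 1) + (11 - 1))
nu = 9 + 6 + 17 + 4 + 10
nu = 46

46


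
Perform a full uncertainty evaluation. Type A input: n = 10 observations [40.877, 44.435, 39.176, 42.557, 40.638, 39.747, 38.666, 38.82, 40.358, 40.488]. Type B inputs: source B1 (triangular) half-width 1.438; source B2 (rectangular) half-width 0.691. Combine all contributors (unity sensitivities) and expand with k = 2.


mean = (40.877 + 44.435 + 39.176 + 42.557 + 40.638 + 39.747 + 38.666 + 38.82 + 40.358 + 40.488) / 10 = 40.5762
s = sqrt(sum((x - mean)^2)/(n-1)) = 1.7746621
u_A = s / sqrt(n) = 1.7746621 / sqrt(10) = 0.56119743
u_B1 = 1.438 / sqrt(6) = 0.58706104
u_B2 = 0.691 / sqrt(3) = 0.39894904
uc = sqrt(0.56119743^2 + 0.58706104^2 + 0.39894904^2) = 0.90484449
U = k * uc = 2 * 0.90484449
U = 1.8097

1.8097


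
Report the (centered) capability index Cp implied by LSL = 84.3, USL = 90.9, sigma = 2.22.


Cp = (USL - LSL) / (6 * sigma)
= (90.9 - 84.3) / (6 * 2.22)
= 6.6000 / 13.3200
= 0.4955

0.4955


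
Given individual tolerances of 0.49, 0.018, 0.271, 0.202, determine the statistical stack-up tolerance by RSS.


RSS = sqrt(0.49^2 + 0.018^2 + 0.271^2 + 0.202^2)
= sqrt(0.354669)
= 0.5955

0.5955


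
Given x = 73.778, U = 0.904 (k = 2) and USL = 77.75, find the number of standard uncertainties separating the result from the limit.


u = U / k = 0.904 / 2 = 0.452
margin = |USL - x| = |77.75 - 73.778| = 3.972
z = margin / u = 3.972 / 0.452
z = 8.7876

8.7876


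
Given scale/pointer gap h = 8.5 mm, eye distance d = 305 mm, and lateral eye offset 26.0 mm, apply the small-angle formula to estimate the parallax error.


error = h * offset / d
= 8.5 * 26.0 / 305
= 0.7246

0.7246


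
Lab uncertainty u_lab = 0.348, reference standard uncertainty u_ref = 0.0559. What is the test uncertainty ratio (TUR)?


TUR = u_lab / u_ref
= 0.348 / 0.0559
= 6.2254

6.2254


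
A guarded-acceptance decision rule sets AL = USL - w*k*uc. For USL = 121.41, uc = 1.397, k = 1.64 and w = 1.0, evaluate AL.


U = k * uc = 1.64 * 1.397 = 2.29108
guard band g = w * U = 1.0 * 2.29108 = 2.29108
AL = USL - g = 121.41 - 2.29108
AL = 119.1189

119.1189


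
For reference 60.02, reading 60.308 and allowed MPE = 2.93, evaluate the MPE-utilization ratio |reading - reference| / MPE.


e = indication - reference = 60.308 - 60.02 = 0.2880
|e| = 0.2880
ratio = |e| / MPE = 0.2880 / 2.93
ratio = 0.0983

0.0983


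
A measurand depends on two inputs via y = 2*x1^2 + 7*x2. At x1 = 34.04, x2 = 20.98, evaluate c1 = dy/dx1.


y = 2*x1^2 + 7*x2
dy/dx1 = 2*2*x1
Evaluate at x1 = 34.04: c1 = 4 * 34.04
c1 = 136.1600

136.1600


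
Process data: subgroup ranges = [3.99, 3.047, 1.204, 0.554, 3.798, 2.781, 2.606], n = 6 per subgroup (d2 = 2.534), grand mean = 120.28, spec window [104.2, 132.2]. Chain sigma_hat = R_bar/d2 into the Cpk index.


R_bar = (3.99 + 3.047 + 1.204 + 0.554 + 3.798 + 2.781 + 2.606) / 7 = 2.5685714
sigma = R_bar / d2 = 2.5685714 / 2.534 = 1.013643
Cp = (USL - LSL)/(6*sigma) = (132.2 - 104.2)/(6*1.013643) = 4.6039
Cpu = (132.2 - 120.28)/(3*1.013643) = 3.9199
Cpl = (120.28 - 104.2)/(3*1.013643) = 5.2879
Cpk = min(Cpu, Cpl) = 3.9199

3.9199


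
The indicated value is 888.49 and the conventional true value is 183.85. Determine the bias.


Systematic error = measured - true
= 888.49 - 183.85
= 704.6400

704.6400


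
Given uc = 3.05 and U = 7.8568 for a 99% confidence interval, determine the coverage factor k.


k = U / uc
k = 7.8568 / 3.05
k = 2.576

2.576


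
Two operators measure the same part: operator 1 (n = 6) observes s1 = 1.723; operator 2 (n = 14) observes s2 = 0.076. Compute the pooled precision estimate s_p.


s_p = sqrt(((n1-1)*s1^2 + (n2-1)*s2^2) / (n1+n2-2))
numerator = (6-1)*1.723^2 + (14-1)*0.076^2 = 14.843645 + 0.075088 = 14.918733
denominator = 6 + 14 - 2 = 18
s_p^2 = 14.918733 / 18 = 0.8288185
s_p = sqrt(0.8288185) = 0.9104

0.9104


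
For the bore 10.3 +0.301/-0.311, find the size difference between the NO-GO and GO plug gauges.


GO = nominal - lower_tol (smallest hole = maximum material condition)
GO = 10.3 - 0.311 = 9.989
NO-GO = nominal + upper_tol (largest hole = least material condition)
NO-GO = 10.3 + 0.301 = 10.601
spread = NO-GO - GO = 10.601 - 9.989 = 0.6120

0.6120


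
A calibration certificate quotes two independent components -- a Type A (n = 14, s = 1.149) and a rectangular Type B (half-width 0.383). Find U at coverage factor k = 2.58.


u_A = s / sqrt(n) = 1.149 / sqrt(14) = 0.30708317
u_B = half_width / sqrt(3) = 0.383 / sqrt(3) = 0.22112515
uc = sqrt(u_A^2 + u_B^2) = sqrt(0.30708317^2 + 0.22112515^2) = 0.37841301
U = k * uc = 2.58 * 0.37841301
U = 0.9763

0.9763


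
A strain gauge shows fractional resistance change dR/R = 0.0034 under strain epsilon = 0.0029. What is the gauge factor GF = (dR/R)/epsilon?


GF = (dR/R) / epsilon
= 0.0034 / 0.0029
= 1.1724

1.1724


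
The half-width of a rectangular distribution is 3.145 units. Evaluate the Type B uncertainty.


u_B = half_width / sqrt(3)
u_B = 3.145 / 1.7320508
u_B = 1.8158

1.8158


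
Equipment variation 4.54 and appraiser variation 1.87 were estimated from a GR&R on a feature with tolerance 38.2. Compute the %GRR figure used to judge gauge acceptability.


GRR = sqrt(EV^2 + AV^2) = sqrt(4.54^2 + 1.87^2) = 4.9100407
%GRR = GRR / tol * 100 = 4.9100407 / 38.2 * 100
%GRR = 12.8535

12.8535


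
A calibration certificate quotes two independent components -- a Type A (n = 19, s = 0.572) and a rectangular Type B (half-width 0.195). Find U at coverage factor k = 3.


u_A = s / sqrt(n) = 0.572 / sqrt(19) = 0.1312258
u_B = half_width / sqrt(3) = 0.195 / sqrt(3) = 0.1125833
uc = sqrt(u_A^2 + u_B^2) = sqrt(0.1312258^2 + 0.1125833^2) = 0.17290231
U = k * uc = 3 * 0.17290231
U = 0.5187

0.5187


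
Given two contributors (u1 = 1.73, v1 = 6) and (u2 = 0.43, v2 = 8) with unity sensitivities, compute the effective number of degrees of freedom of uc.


uc = sqrt(u1^2 + u2^2) = sqrt(1.73^2 + 0.43^2) = 1.7826385
v_eff = uc^4 / (u1^4/v1 + u2^4/v2)
= 1.7826385^4 / (1.73^4/6 + 0.43^4/8)
= 10.098413 / 1.4971819
v_eff = 6.7449

6.7449


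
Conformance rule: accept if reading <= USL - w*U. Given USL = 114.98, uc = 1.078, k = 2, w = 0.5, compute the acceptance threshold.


U = k * uc = 2 * 1.078 = 2.156
guard band g = w * U = 0.5 * 2.156 = 1.078
AL = USL - g = 114.98 - 1.078
AL = 113.9020

113.9020


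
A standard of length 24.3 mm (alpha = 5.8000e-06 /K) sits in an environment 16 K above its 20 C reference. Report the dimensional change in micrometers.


dL = L * alpha * dT
= 24.3 * 5.8000e-06 * 16
= 0.0022550 mm
dL_um = 0.0022550 * 1000 = 2.2550 um

2.2550


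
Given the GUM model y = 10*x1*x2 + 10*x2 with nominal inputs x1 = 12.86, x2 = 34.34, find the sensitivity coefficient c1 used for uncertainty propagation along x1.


y = 10*x1*x2 + 10*x2
dy/dx1 = 10*x2
Evaluate at x2 = 34.34: c1 = 10 * 34.34
c1 = 343.4000

343.4000


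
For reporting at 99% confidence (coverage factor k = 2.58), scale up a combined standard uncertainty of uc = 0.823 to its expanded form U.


U = k * uc
U = 2.58 * 0.823
U = 2.1233

2.1233


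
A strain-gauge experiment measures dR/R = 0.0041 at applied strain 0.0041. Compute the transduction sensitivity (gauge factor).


GF = (dR/R) / epsilon
= 0.0041 / 0.0041
= 1.0000

1.0000


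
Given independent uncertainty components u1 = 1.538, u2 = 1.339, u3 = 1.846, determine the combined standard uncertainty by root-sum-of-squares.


uc = sqrt(1.538^2 + 1.339^2 + 1.846^2)
uc = sqrt(7.566081)
uc = 2.7507

2.7507


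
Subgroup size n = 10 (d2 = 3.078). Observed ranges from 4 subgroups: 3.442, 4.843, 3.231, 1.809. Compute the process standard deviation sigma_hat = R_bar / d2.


R_bar = (3.442 + 4.843 + 3.231 + 1.809) / 4
R_bar = 13.325 / 4 = 3.33125
sigma_hat = R_bar / d2 = 3.33125 / 3.078 = 1.0823

1.0823


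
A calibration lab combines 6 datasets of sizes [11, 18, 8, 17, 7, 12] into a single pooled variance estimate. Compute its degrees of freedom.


nu = sum_i (n_i - 1)
nu = ((11 - 1) + (18 - 1) + (8 - 1) + (17 - 1) + (7 - 1) + (12 - 1))
nu = 10 + 17 + 7 + 16 + 6 + 11
nu = 67

67


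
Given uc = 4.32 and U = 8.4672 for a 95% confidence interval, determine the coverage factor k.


k = U / uc
k = 8.4672 / 4.32
k = 1.96

1.96


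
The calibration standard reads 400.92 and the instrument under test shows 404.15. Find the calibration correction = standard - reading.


Correction = standard - reading
= 400.92 - 404.15
= -3.2300

-3.2300


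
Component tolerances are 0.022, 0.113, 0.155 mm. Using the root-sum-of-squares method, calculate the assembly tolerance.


RSS = sqrt(0.022^2 + 0.113^2 + 0.155^2)
= sqrt(0.037278)
= 0.1931

0.1931


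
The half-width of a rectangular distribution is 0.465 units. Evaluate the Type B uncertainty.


u_B = half_width / sqrt(3)
u_B = 0.465 / 1.7320508
u_B = 0.2685

0.2685


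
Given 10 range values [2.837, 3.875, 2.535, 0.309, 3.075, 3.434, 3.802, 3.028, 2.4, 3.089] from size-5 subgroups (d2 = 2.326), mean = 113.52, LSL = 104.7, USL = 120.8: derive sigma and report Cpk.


R_bar = (2.837 + 3.875 + 2.535 + 0.309 + 3.075 + 3.434 + 3.802 + 3.028 + 2.4 + 3.089) / 10 = 2.8384
sigma = R_bar / d2 = 2.8384 / 2.326 = 1.2202923
Cp = (USL - LSL)/(6*sigma) = (120.8 - 104.7)/(6*1.2202923) = 2.1989
Cpu = (120.8 - 113.52)/(3*1.2202923) = 1.9886
Cpl = (113.52 - 104.7)/(3*1.2202923) = 2.4093
Cpk = min(Cpu, Cpl) = 1.9886

1.9886


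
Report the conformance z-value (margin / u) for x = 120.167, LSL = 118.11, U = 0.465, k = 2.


u = U / k = 0.465 / 2 = 0.2325
margin = |LSL - x| = |118.11 - 120.167| = 2.057
z = margin / u = 2.057 / 0.2325
z = 8.8473

8.8473


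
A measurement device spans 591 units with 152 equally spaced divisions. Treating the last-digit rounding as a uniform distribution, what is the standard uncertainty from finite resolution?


resolution = range / divisions
resolution = 591 / 152 = 3.8881579
u_res = resolution / (2*sqrt(3))
u_res = 3.8881579 / 3.4641016
u_res = 1.1224

1.1224


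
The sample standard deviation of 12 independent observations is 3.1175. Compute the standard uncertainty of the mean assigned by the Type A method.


u_A = s / sqrt(n)
u_A = 3.1175 / sqrt(12)
u_A = 3.1175 / 3.4641016
u_A = 0.8999

0.8999


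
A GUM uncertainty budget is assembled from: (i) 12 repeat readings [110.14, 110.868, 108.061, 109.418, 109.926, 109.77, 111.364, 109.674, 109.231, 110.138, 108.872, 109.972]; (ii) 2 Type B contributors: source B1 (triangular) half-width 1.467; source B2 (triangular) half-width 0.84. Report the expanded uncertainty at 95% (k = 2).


mean = (110.14 + 110.868 + 108.061 + 109.418 + 109.926 + 109.77 + 111.364 + 109.674 + 109.231 + 110.138 + 108.872 + 109.972) / 12 = 109.7861667
s = sqrt(sum((x - mean)^2)/(n-1)) = 0.86505353
u_A = s / sqrt(n) = 0.86505353 / sqrt(12) = 0.24971944
u_B1 = 1.467 / sqrt(6) = 0.59890024
u_B2 = 0.84 / sqrt(6) = 0.34292856
uc = sqrt(0.24971944^2 + 0.59890024^2 + 0.34292856^2) = 0.73392186
U = k * uc = 2 * 0.73392186
U = 1.4678

1.4678


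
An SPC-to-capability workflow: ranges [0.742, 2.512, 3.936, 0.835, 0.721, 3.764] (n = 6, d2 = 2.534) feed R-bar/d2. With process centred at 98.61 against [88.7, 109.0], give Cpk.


R_bar = (0.742 + 2.512 + 3.936 + 0.835 + 0.721 + 3.764) / 6 = 2.085
sigma = R_bar / d2 = 2.085 / 2.534 = 0.82280979
Cp = (USL - LSL)/(6*sigma) = (109.0 - 88.7)/(6*0.82280979) = 4.1119
Cpu = (109.0 - 98.61)/(3*0.82280979) = 4.2092
Cpl = (98.61 - 88.7)/(3*0.82280979) = 4.0147
Cpk = min(Cpu, Cpl) = 4.0147

4.0147


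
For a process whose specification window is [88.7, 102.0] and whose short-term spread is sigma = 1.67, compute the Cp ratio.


Cp = (USL - LSL) / (6 * sigma)
= (102.0 - 88.7) / (6 * 1.67)
= 13.3000 / 10.0200
= 1.3273

1.3273


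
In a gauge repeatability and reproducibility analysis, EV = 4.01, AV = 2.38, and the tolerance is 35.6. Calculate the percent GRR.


GRR = sqrt(EV^2 + AV^2) = sqrt(4.01^2 + 2.38^2) = 4.6630998
%GRR = GRR / tol * 100 = 4.6630998 / 35.6 * 100
%GRR = 13.0986

13.0986


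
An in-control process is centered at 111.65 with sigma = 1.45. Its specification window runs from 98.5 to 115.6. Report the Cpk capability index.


Cpu = (USL - mean) / (3*sigma) = (115.6 - 111.65) / (3*1.45) = 0.9080
Cpl = (mean - LSL) / (3*sigma) = (111.65 - 98.5) / (3*1.45) = 3.0230
Cpk = min(Cpu, Cpl) = 0.9080

0.9080


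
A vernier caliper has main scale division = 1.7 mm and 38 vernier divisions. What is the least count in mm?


LC = MSD / n_div
= 1.7 / 38
= 0.0447

0.0447


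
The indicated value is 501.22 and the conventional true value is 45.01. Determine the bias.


Systematic error = measured - true
= 501.22 - 45.01
= 456.2100

456.2100


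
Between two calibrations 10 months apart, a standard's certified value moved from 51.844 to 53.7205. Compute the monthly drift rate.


rate = (v2 - v1) / months
= (53.7205 - 51.844) / 10
= 1.8765 / 10
= 0.1877

0.1877


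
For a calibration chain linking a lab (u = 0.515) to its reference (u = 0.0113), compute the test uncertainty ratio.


TUR = u_lab / u_ref
= 0.515 / 0.0113
= 45.5752

45.5752


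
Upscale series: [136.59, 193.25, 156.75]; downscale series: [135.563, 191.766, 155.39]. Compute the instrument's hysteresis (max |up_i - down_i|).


|136.59 - 135.563| = 1.0270
|193.25 - 191.766| = 1.4840
|156.75 - 155.39| = 1.3600
hysteresis = max(diffs) = 1.4840

1.4840


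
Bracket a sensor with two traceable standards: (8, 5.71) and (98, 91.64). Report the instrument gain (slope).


slope = (y2 - y1) / (x2 - x1)
= (91.64 - 5.71) / (98 - 8)
= 85.9300 / 90
= 0.9548

0.9548


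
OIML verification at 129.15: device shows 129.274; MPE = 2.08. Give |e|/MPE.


e = indication - reference = 129.274 - 129.15 = 0.1240
|e| = 0.1240
ratio = |e| / MPE = 0.1240 / 2.08
ratio = 0.0596

0.0596


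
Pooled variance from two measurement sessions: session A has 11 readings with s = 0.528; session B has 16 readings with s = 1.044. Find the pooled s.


s_p = sqrt(((n1-1)*s1^2 + (n2-1)*s2^2) / (n1+n2-2))
numerator = (11-1)*0.528^2 + (16-1)*1.044^2 = 2.78784 + 16.34904 = 19.13688
denominator = 11 + 16 - 2 = 25
s_p^2 = 19.13688 / 25 = 0.7654752
s_p = sqrt(0.7654752) = 0.8749

0.8749


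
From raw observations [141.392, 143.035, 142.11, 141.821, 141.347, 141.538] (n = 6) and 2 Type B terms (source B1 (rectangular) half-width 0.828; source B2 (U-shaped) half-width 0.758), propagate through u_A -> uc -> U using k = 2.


mean = (141.392 + 143.035 + 142.11 + 141.821 + 141.347 + 141.538) / 6 = 141.8738333
s = sqrt(sum((x - mean)^2)/(n-1)) = 0.63708317
u_A = s / sqrt(n) = 0.63708317 / sqrt(6) = 0.26008812
u_B1 = 0.828 / sqrt(3) = 0.47804602
u_B2 = 0.758 / sqrt(2) = 0.53598694
uc = sqrt(0.26008812^2 + 0.47804602^2 + 0.53598694^2) = 0.7638428
U = k * uc = 2 * 0.7638428
U = 1.5277

1.5277


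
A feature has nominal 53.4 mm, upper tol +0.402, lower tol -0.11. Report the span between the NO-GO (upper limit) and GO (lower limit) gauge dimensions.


GO = nominal - lower_tol (smallest hole = maximum material condition)
GO = 53.4 - 0.11 = 53.29
NO-GO = nominal + upper_tol (largest hole = least material condition)
NO-GO = 53.4 + 0.402 = 53.802
spread = NO-GO - GO = 53.802 - 53.29 = 0.5120

0.5120


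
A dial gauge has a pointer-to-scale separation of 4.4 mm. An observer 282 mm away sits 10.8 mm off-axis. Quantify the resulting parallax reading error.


error = h * offset / d
= 4.4 * 10.8 / 282
= 0.1685

0.1685


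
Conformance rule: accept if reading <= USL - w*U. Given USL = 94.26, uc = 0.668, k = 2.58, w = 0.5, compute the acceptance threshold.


U = k * uc = 2.58 * 0.668 = 1.72344
guard band g = w * U = 0.5 * 1.72344 = 0.86172
AL = USL - g = 94.26 - 0.86172
AL = 93.3983

93.3983


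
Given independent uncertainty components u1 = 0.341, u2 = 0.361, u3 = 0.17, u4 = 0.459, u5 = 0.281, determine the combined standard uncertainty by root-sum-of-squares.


uc = sqrt(0.341^2 + 0.361^2 + 0.17^2 + 0.459^2 + 0.281^2)
uc = sqrt(0.565144)
uc = 0.7518

0.7518


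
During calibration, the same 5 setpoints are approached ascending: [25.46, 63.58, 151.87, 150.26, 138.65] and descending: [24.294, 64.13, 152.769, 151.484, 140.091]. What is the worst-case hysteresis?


|25.46 - 24.294| = 1.1660
|63.58 - 64.13| = 0.5500
|151.87 - 152.769| = 0.8990
|150.26 - 151.484| = 1.2240
|138.65 - 140.091| = 1.4410
hysteresis = max(diffs) = 1.4410

1.4410


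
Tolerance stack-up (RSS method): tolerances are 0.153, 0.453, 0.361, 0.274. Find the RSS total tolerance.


RSS = sqrt(0.153^2 + 0.453^2 + 0.361^2 + 0.274^2)
= sqrt(0.434015)
= 0.6588

0.6588


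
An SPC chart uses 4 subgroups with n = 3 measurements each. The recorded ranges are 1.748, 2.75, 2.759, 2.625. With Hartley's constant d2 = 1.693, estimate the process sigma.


R_bar = (1.748 + 2.75 + 2.759 + 2.625) / 4
R_bar = 9.882 / 4 = 2.4705
sigma_hat = R_bar / d2 = 2.4705 / 1.693 = 1.4592

1.4592


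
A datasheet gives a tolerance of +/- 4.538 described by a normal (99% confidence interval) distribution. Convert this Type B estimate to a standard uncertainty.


u_B = half_width / 2.576
u_B = 4.538 / 2.576
u_B = 1.7616

1.7616


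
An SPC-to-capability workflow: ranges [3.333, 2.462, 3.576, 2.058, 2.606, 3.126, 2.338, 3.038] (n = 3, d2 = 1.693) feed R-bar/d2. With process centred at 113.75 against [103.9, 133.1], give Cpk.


R_bar = (3.333 + 2.462 + 3.576 + 2.058 + 2.606 + 3.126 + 2.338 + 3.038) / 8 = 2.817125
sigma = R_bar / d2 = 2.817125 / 1.693 = 1.6639841
Cp = (USL - LSL)/(6*sigma) = (133.1 - 103.9)/(6*1.6639841) = 2.9247
Cpu = (133.1 - 113.75)/(3*1.6639841) = 3.8762
Cpl = (113.75 - 103.9)/(3*1.6639841) = 1.9732
Cpk = min(Cpu, Cpl) = 1.9732

1.9732


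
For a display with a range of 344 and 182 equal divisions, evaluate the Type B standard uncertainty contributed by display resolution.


resolution = range / divisions
resolution = 344 / 182 = 1.8901099
u_res = resolution / (2*sqrt(3))
u_res = 1.8901099 / 3.4641016
u_res = 0.5456

0.5456


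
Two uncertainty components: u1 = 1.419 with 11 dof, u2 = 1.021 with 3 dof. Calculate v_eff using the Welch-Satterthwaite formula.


uc = sqrt(u1^2 + u2^2) = sqrt(1.419^2 + 1.021^2) = 1.7481424
v_eff = uc^4 / (u1^4/v1 + u2^4/v2)
= 1.7481424^4 / (1.419^4/11 + 1.021^4/3)
= 9.3391473 / 0.7308121
v_eff = 12.7791

12.7791


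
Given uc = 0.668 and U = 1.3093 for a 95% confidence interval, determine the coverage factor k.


k = U / uc
k = 1.3093 / 0.668
k = 1.96

1.96


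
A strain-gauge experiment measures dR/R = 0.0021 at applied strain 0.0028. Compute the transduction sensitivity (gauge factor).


GF = (dR/R) / epsilon
= 0.0021 / 0.0028
= 0.7500

0.7500


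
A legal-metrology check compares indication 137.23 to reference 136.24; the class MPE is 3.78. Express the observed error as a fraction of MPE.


e = indication - reference = 137.23 - 136.24 = 0.9900
|e| = 0.9900
ratio = |e| / MPE = 0.9900 / 3.78
ratio = 0.2619

0.2619


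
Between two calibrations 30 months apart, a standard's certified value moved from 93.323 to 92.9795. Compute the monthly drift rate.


rate = (v2 - v1) / months
= (92.9795 - 93.323) / 30
= -0.3435 / 30
= -0.0114

-0.0114


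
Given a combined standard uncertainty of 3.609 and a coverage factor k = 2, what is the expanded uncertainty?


U = k * uc
U = 2 * 3.609
U = 7.2180

7.2180


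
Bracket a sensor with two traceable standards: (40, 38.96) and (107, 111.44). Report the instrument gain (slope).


slope = (y2 - y1) / (x2 - x1)
= (111.44 - 38.96) / (107 - 40)
= 72.4800 / 67
= 1.0818

1.0818


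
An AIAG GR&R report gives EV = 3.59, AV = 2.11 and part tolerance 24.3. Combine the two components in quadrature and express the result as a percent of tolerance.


GRR = sqrt(EV^2 + AV^2) = sqrt(3.59^2 + 2.11^2) = 4.1641566
%GRR = GRR / tol * 100 = 4.1641566 / 24.3 * 100
%GRR = 17.1364

17.1364


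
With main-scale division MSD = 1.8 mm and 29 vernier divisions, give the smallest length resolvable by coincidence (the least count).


LC = MSD / n_div
= 1.8 / 29
= 0.0621

0.0621


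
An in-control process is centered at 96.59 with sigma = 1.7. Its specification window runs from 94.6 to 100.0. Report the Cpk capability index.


Cpu = (USL - mean) / (3*sigma) = (100.0 - 96.59) / (3*1.7) = 0.6686
Cpl = (mean - LSL) / (3*sigma) = (96.59 - 94.6) / (3*1.7) = 0.3902
Cpk = min(Cpu, Cpl) = 0.3902

0.3902


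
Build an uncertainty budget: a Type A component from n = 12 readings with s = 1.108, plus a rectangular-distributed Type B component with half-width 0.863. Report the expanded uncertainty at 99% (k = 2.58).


u_A = s / sqrt(n) = 1.108 / sqrt(12) = 0.31985205
u_B = half_width / sqrt(3) = 0.863 / sqrt(3) = 0.49825328
uc = sqrt(u_A^2 + u_B^2) = sqrt(0.31985205^2 + 0.49825328^2) = 0.59208248
U = k * uc = 2.58 * 0.59208248
U = 1.5276

1.5276


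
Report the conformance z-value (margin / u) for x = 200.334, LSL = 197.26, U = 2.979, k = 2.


u = U / k = 2.979 / 2 = 1.4895
margin = |LSL - x| = |197.26 - 200.334| = 3.074
z = margin / u = 3.074 / 1.4895
z = 2.0638

2.0638


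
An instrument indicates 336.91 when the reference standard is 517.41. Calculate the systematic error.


Systematic error = measured - true
= 336.91 - 517.41
= -180.5000

-180.5000


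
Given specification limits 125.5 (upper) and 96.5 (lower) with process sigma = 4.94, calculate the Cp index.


Cp = (USL - LSL) / (6 * sigma)
= (125.5 - 96.5) / (6 * 4.94)
= 29.0000 / 29.6400
= 0.9784

0.9784


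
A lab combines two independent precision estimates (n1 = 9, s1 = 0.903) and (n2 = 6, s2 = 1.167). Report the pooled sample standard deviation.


s_p = sqrt(((n1-1)*s1^2 + (n2-1)*s2^2) / (n1+n2-2))
numerator = (9-1)*0.903^2 + (6-1)*1.167^2 = 6.523272 + 6.809445 = 13.332717
denominator = 9 + 6 - 2 = 13
s_p^2 = 13.332717 / 13 = 1.0255936
s_p = sqrt(1.0255936) = 1.0127

1.0127


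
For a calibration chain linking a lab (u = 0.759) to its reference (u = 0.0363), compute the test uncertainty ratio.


TUR = u_lab / u_ref
= 0.759 / 0.0363
= 20.9091

20.9091


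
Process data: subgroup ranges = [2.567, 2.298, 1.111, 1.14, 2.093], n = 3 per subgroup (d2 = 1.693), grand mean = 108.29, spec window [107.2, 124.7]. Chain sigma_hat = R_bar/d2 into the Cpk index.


R_bar = (2.567 + 2.298 + 1.111 + 1.14 + 2.093) / 5 = 1.8418
sigma = R_bar / d2 = 1.8418 / 1.693 = 1.0878913
Cp = (USL - LSL)/(6*sigma) = (124.7 - 107.2)/(6*1.0878913) = 2.6810
Cpu = (124.7 - 108.29)/(3*1.0878913) = 5.0281
Cpl = (108.29 - 107.2)/(3*1.0878913) = 0.3340
Cpk = min(Cpu, Cpl) = 0.3340

0.3340


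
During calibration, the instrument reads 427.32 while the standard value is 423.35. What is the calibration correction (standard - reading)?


Correction = standard - reading
= 423.35 - 427.32
= -3.9700

-3.9700


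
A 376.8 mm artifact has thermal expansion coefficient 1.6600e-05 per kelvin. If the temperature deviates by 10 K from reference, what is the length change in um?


dL = L * alpha * dT
= 376.8 * 1.6600e-05 * 10
= 0.0625488 mm
dL_um = 0.0625488 * 1000 = 62.5488 um

62.5488


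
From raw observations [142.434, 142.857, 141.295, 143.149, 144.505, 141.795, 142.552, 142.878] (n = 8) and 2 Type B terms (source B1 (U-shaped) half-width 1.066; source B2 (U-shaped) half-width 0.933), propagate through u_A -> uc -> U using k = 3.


mean = (142.434 + 142.857 + 141.295 + 143.149 + 144.505 + 141.795 + 142.552 + 142.878) / 8 = 142.683125
s = sqrt(sum((x - mean)^2)/(n-1)) = 0.95613738
u_A = s / sqrt(n) = 0.95613738 / sqrt(8) = 0.33804561
u_B1 = 1.066 / sqrt(2) = 0.75377583
u_B2 = 0.933 / sqrt(2) = 0.65973063
uc = sqrt(0.33804561^2 + 0.75377583^2 + 0.65973063^2) = 1.0572121
U = k * uc = 3 * 1.0572121
U = 3.1716

3.1716


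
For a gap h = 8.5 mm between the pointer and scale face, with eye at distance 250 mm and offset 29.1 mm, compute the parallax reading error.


error = h * offset / d
= 8.5 * 29.1 / 250
= 0.9894

0.9894


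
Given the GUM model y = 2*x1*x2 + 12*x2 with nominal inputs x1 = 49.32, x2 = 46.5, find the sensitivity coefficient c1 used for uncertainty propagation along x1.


y = 2*x1*x2 + 12*x2
dy/dx1 = 2*x2
Evaluate at x2 = 46.5: c1 = 2 * 46.5
c1 = 93.0000

93.0000


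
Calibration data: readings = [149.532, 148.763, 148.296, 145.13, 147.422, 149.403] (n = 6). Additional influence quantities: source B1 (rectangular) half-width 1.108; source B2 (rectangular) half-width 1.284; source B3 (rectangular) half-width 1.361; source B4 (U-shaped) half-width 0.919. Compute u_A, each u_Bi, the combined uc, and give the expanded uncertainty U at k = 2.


mean = (149.532 + 148.763 + 148.296 + 145.13 + 147.422 + 149.403) / 6 = 148.091
s = sqrt(sum((x - mean)^2)/(n-1)) = 1.6435642
u_A = s / sqrt(n) = 1.6435642 / sqrt(6) = 0.67098227
u_B1 = 1.108 / sqrt(3) = 0.6397041
u_B2 = 1.284 / sqrt(3) = 0.74131775
u_B3 = 1.361 / sqrt(3) = 0.78577372
u_B4 = 0.919 / sqrt(2) = 0.64983113
uc = sqrt(0.67098227^2 + 0.6397041^2 + 0.74131775^2 + 0.78577372^2 + 0.64983113^2) = 1.5648359
U = k * uc = 2 * 1.5648359
U = 3.1297

3.1297


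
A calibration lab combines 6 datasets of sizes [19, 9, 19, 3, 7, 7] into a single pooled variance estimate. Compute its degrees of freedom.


nu = sum_i (n_i - 1)
nu = ((19 - 1) + (9 - 1) + (19 - 1) + (3 - 1) + (7 - 1) + (7 - 1))
nu = 18 + 8 + 18 + 2 + 6 + 6
nu = 58

58


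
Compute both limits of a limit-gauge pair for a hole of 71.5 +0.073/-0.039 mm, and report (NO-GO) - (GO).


GO = nominal - lower_tol (smallest hole = maximum material condition)
GO = 71.5 - 0.039 = 71.461
NO-GO = nominal + upper_tol (largest hole = least material condition)
NO-GO = 71.5 + 0.073 = 71.573
spread = NO-GO - GO = 71.573 - 71.461 = 0.1120

0.1120


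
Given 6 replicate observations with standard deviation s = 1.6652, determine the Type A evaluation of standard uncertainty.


u_A = s / sqrt(n)
u_A = 1.6652 / sqrt(6)
u_A = 1.6652 / 2.4494897
u_A = 0.6798

0.6798


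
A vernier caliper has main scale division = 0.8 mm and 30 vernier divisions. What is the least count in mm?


LC = MSD / n_div
= 0.8 / 30
= 0.0267

0.0267


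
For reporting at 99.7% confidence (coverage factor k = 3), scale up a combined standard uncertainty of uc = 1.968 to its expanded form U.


U = k * uc
U = 3 * 1.968
U = 5.9040

5.9040


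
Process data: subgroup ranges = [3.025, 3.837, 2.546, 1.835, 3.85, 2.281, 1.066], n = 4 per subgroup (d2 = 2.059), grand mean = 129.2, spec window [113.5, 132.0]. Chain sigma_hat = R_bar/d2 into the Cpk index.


R_bar = (3.025 + 3.837 + 2.546 + 1.835 + 3.85 + 2.281 + 1.066) / 7 = 2.6342857
sigma = R_bar / d2 = 2.6342857 / 2.059 = 1.2794005
Cp = (USL - LSL)/(6*sigma) = (132.0 - 113.5)/(6*1.2794005) = 2.4100
Cpu = (132.0 - 129.2)/(3*1.2794005) = 0.7295
Cpl = (129.2 - 113.5)/(3*1.2794005) = 4.0905
Cpk = min(Cpu, Cpl) = 0.7295

0.7295
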